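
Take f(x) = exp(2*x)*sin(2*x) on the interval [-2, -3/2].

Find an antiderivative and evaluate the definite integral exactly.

Antiderivative: F(x) = exp(2*x)*sin(2*x)/4 - exp(2*x)*cos(2*x)/4; value = exp(-4)*sin(4)/4 + exp(-4)*cos(4)/4 - exp(-3)*sin(3)/4 - exp(-3)*cos(3)/4

Check any antiderivative F(x) by computing F'(x) and comparing it with f(x).
F(x) = exp(2*x)*sin(2*x)/4 - exp(2*x)*cos(2*x)/4 is an antiderivative of f.
Check: d/dx[exp(2*x)*sin(2*x)/4 - exp(2*x)*cos(2*x)/4] = exp(2*x)*sin(2*x) = f(x).
F(-3/2) = -exp(-3)*sin(3)/4 - exp(-3)*cos(3)/4; F(-2) = -exp(-4)*cos(4)/4 - exp(-4)*sin(4)/4.
Integral = F(-3/2) - F(-2) = exp(-4)*sin(4)/4 + exp(-4)*cos(4)/4 - exp(-3)*sin(3)/4 - exp(-3)*cos(3)/4.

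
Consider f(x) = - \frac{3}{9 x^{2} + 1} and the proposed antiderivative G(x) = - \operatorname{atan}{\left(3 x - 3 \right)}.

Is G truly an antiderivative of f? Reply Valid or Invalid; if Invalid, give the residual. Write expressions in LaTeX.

d/dx[G] = - \frac{3}{9 x^{2} - 18 x + 10}
d/dx[G] - f(x) = \frac{27 - 54 x}{81 x^{4} - 162 x^{3} + 99 x^{2} - 18 x + 10} != 0.

Invalid: d/dx[G] - f = \frac{27 - 54 x}{81 x^{4} - 162 x^{3} + 99 x^{2} - 18 x + 10}, which is not 0.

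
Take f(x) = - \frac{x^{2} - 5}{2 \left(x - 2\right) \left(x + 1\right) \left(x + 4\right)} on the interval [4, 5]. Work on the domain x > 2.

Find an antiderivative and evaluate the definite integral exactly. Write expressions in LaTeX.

Antiderivative: F(x) = - \frac{- \log{\left(x - 2 \right)} + 8 \log{\left(x + 1 \right)} + 11 \log{\left(x + 4 \right)}}{36}; value = - \frac{11 \log{\left(9 \right)}}{36} - \frac{2 \log{\left(6 \right)}}{9} - \frac{\log{\left(2 \right)}}{36} + \frac{\log{\left(3 \right)}}{36} + \frac{2 \log{\left(5 \right)}}{9} + \frac{11 \log{\left(8 \right)}}{36}

Factor the denominator (2 \left(x - 2\right) \left(x + 1\right) \left(x + 4\right)) and decompose: f = - \frac{11}{36 \left(x + 4\right)} - \frac{2}{9 \left(x + 1\right)} + \frac{1}{36 \left(x - 2\right)}; each piece integrates to a log, atan, or power term.
F(x) = - \frac{- \log{\left(x - 2 \right)} + 8 \log{\left(x + 1 \right)} + 11 \log{\left(x + 4 \right)}}{36} is an antiderivative of f.
Check: d/dx[- \frac{- \log{\left(x - 2 \right)} + 8 \log{\left(x + 1 \right)} + 11 \log{\left(x + 4 \right)}}{36}] = \frac{5 - x^{2}}{2 x^{3} + 6 x^{2} - 12 x - 16}, which equals f(x).
F(5) = - \frac{11 \log{\left(9 \right)}}{36} - \frac{2 \log{\left(6 \right)}}{9} + \frac{\log{\left(3 \right)}}{36}; F(4) = - \frac{11 \log{\left(8 \right)}}{36} - \frac{2 \log{\left(5 \right)}}{9} + \frac{\log{\left(2 \right)}}{36}.
Integral = F(5) - F(4) = - \frac{11 \log{\left(9 \right)}}{36} - \frac{2 \log{\left(6 \right)}}{9} - \frac{\log{\left(2 \right)}}{36} + \frac{\log{\left(3 \right)}}{36} + \frac{2 \log{\left(5 \right)}}{9} + \frac{11 \log{\left(8 \right)}}{36}.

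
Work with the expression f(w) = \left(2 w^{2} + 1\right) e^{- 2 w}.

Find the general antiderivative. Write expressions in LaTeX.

f has the shape u'v + uv' for u = - w^{2} - w - 1 and v = e^{- 2 w} — it is the derivative of the product u*v.
Check: d/dw[- w^{2} e^{- 2 w} - w e^{- 2 w} - e^{- 2 w}] = \left(2 w^{2} + 1\right) e^{- 2 w} = f(w).

F(w) = - w^{2} e^{- 2 w} - w e^{- 2 w} - e^{- 2 w} + C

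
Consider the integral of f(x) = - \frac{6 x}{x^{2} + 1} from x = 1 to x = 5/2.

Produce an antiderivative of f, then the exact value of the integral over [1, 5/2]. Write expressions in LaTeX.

The substitution u = 2 x^{2} + 2 works: f is exactly (dF/du)*(du/dx) for that inner function.
F(x) = - 3 \log{\left(2 x^{2} + 2 \right)} is an antiderivative of f.
Check: d/dx[- 3 \log{\left(2 x^{2} + 2 \right)}] = - \frac{6 x}{x^{2} + 1} = f(x).
F(5/2) = - 3 \log{\left(\frac{29}{2} \right)}; F(1) = - 3 \log{\left(4 \right)}.
Integral = F(5/2) - F(1) = - 3 \log{\left(\frac{29}{2} \right)} + 3 \log{\left(4 \right)}.

Antiderivative: F(x) = - 3 \log{\left(2 x^{2} + 2 \right)}; value = - 3 \log{\left(\frac{29}{2} \right)} + 3 \log{\left(4 \right)}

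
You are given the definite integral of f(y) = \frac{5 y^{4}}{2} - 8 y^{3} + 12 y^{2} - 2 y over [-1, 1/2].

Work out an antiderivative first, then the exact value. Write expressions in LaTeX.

Antiderivative: F(y) = \frac{y^{5}}{2} - 2 y^{4} + 4 y^{3} - y^{2}; value = \frac{489}{64}

Integrate term by term and add the pieces.
F(y) = \frac{y^{5}}{2} - 2 y^{4} + 4 y^{3} - y^{2} is an antiderivative of f.
Check: d/dy[\frac{y^{5}}{2} - 2 y^{4} + 4 y^{3} - y^{2}] = \frac{5 y^{4}}{2} - 8 y^{3} + 12 y^{2} - 2 y = f(y).
F(1/2) = \frac{9}{64}; F(-1) = - \frac{15}{2}.
Integral = F(1/2) - F(-1) = \frac{489}{64}.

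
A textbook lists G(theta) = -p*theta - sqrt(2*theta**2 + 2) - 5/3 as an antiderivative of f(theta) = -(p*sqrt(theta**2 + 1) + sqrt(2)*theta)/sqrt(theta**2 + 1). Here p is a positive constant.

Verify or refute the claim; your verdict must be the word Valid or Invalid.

d/dtheta[G] = (-p*sqrt(theta**2 + 1) - sqrt(2)*theta)/sqrt(theta**2 + 1)
This equals f(theta) exactly, so the claim holds.

Valid - differentiating G returns exactly f.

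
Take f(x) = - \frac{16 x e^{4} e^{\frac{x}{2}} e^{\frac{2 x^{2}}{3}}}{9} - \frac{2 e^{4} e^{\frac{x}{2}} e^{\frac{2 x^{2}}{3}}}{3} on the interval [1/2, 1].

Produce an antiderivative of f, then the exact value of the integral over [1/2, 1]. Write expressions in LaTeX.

f matches the chain-rule pattern g'(h)*h' with inner function h(x) = \frac{2 x^{2}}{3} + \frac{x}{2} + 4; substituting u = h(x) collapses the integral.
F(x) = - \frac{4 e^{\frac{2 x^{2}}{3} + \frac{x}{2} + 4}}{3} is an antiderivative of f.
Check: d/dx[- \frac{4 e^{\frac{2 x^{2}}{3} + \frac{x}{2} + 4}}{3}] = - \frac{16 x e^{4} e^{\frac{x}{2}} e^{\frac{2 x^{2}}{3}}}{9} - \frac{2 e^{4} e^{\frac{x}{2}} e^{\frac{2 x^{2}}{3}}}{3} = f(x).
F(1) = - \frac{4 e^{\frac{31}{6}}}{3}; F(1/2) = - \frac{4 e^{\frac{53}{12}}}{3}.
Integral = F(1) - F(1/2) = - \frac{4 e^{\frac{31}{6}}}{3} + \frac{4 e^{\frac{53}{12}}}{3}.

Antiderivative: F(x) = - \frac{4 e^{\frac{2 x^{2}}{3} + \frac{x}{2} + 4}}{3}; value = - \frac{4 e^{\frac{31}{6}}}{3} + \frac{4 e^{\frac{53}{12}}}{3}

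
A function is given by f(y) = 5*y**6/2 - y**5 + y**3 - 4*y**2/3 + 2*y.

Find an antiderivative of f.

Integrate term by term and add the pieces.
Check: d/dy[5*y**7/14 - y**6/6 + y**4/4 - 4*y**3/9 + y**2] = 5*y**6/2 - y**5 + y**3 - 4*y**2/3 + 2*y = f(y).

An antiderivative is F(y) = 5*y**7/14 - y**6/6 + y**4/4 - 4*y**3/9 + y**2.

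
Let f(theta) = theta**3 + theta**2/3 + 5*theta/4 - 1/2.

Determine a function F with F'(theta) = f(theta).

An antiderivative is F(theta) = theta**4/4 + theta**3/9 + 5*theta**2/8 - theta/2.

Integrate term by term and add the pieces.
Check: d/dtheta[theta**4/4 + theta**3/9 + 5*theta**2/8 - theta/2] = theta**3 + theta**2/3 + 5*theta/4 - 1/2 = f(theta).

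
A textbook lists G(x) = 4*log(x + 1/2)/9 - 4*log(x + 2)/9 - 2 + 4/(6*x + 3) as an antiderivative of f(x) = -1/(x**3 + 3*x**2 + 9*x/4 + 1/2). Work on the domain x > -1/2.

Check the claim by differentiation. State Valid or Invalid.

Valid - the claim checks out under differentiation.

d/dx[G] = -4/(4*x**3 + 12*x**2 + 9*x + 2)
This equals f(x) exactly, so the claim holds.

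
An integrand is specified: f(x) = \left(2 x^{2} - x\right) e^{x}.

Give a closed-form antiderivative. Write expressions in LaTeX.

An antiderivative is F(x) = \left(2 x^{2} - 5 x + 5\right) e^{x}.

f has the shape u'v + uv' for u = 2 x^{2} - 5 x + 5 and v = e^{x} — it is the derivative of the product u*v.
Check: d/dx[\left(2 x^{2} - 5 x + 5\right) e^{x}] = 2 x^{2} e^{x} - x e^{x}, which equals f(x).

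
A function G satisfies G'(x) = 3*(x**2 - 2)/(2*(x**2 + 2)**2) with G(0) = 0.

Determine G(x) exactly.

G'(x) has the shape u'v + uv' for u = -3*x and v = 1/(2*x**2 + 4) — it is the derivative of the product u*v.
A general antiderivative is -3*x/(2*x**2 + 4) + C.
The condition gives C = 0 - (0) = 0.
So G(x) = -3*x/(2*x**2 + 4).
Check: d/dx[-3*x/(2*x**2 + 4)] = (3*x**2 - 6)/(2*x**4 + 8*x**2 + 8), which equals G'(x).

G(x) = -3*x/(2*x**2 + 4)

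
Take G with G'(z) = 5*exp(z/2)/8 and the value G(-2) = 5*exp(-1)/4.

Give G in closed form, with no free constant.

G(z) = 5*exp(z/2)/4

The proposed G(z) is checked by its d/dz: the result must match the given G'(z).
A general antiderivative is 5*exp(z/2)/4 + C.
The condition gives C = 5*exp(-1)/4 - (5*exp(-1)/4) = 0.
So G(z) = 5*exp(z/2)/4.
Check: d/dz[5*exp(z/2)/4] = 5*exp(z/2)/8 = G'(z).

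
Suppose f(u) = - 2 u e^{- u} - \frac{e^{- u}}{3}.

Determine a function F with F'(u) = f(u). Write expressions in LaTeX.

Recognize the product-rule pattern: f = v'r + vr' with v = 2 u + \frac{7}{3}, r = e^{- u}, so integration by parts undoes it.
Check: d/du[2 u e^{- u} + \frac{7 e^{- u}}{3}] = \frac{\left(- 6 u - 1\right) e^{- u}}{3}, which equals f(u).

An antiderivative is F(u) = 2 u e^{- u} + \frac{7 e^{- u}}{3}.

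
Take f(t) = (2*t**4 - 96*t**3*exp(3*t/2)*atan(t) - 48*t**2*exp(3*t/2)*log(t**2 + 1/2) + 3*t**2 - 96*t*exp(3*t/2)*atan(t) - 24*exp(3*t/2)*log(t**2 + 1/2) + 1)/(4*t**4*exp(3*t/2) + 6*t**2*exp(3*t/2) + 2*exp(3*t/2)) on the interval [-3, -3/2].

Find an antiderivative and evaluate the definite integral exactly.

Antiderivative: F(t) = (-36*exp(3*t/2)*log(t**2 + 1/2)*atan(t) - 1)*exp(-3*t/2)/3; value = -12*log(19/2)*atan(3) - exp(9/4)/3 + 12*log(11/4)*atan(3/2) + exp(9/2)/3

For F(t) to be correct the identity F'(t) - f(t) = 0 must hold.
F(t) = (-36*exp(3*t/2)*log(t**2 + 1/2)*atan(t) - 1)*exp(-3*t/2)/3 is an antiderivative of f.
Check: d/dt[(-36*exp(3*t/2)*log(t**2 + 1/2)*atan(t) - 1)*exp(-3*t/2)/3] = (2*t**4 - 96*t**3*exp(3*t/2)*atan(t) - 48*t**2*exp(3*t/2)*log(t**2 + 1/2) + 3*t**2 - 96*t*exp(3*t/2)*atan(t) - 24*exp(3*t/2)*log(t**2 + 1/2) + 1)/(4*t**4*exp(3*t/2) + 6*t**2*exp(3*t/2) + 2*exp(3*t/2)) = f(t).
F(-3/2) = -exp(9/4)/3 + 12*log(11/4)*atan(3/2); F(-3) = -exp(9/2)/3 + 12*log(19/2)*atan(3).
Integral = F(-3/2) - F(-3) = -12*log(19/2)*atan(3) - exp(9/4)/3 + 12*log(11/4)*atan(3/2) + exp(9/2)/3.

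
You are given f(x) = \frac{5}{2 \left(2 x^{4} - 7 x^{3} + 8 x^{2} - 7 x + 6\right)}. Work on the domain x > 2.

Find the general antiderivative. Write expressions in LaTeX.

The denominator factors as 2 \left(x - 2\right) \left(2 x - 3\right) \left(x^{2} + 1\right); partial fractions split f into directly integrable pieces: \frac{7 x + 4}{26 \left(x^{2} + 1\right)} - \frac{20}{13 \left(2 x - 3\right)} + \frac{1}{2 \left(x - 2\right)}.
Check: d/dx[\frac{\log{\left(x - 2 \right)}}{2} - \frac{10 \log{\left(x - \frac{3}{2} \right)}}{13} + \frac{7 \log{\left(x^{2} + 1 \right)}}{52} + \frac{2 \operatorname{atan}{\left(x \right)}}{13}] = \frac{5}{4 x^{4} - 14 x^{3} + 16 x^{2} - 14 x + 12}, which equals f(x).

F(x) = \frac{\log{\left(x - 2 \right)}}{2} - \frac{10 \log{\left(x - \frac{3}{2} \right)}}{13} + \frac{7 \log{\left(x^{2} + 1 \right)}}{52} + \frac{2 \operatorname{atan}{\left(x \right)}}{13} + C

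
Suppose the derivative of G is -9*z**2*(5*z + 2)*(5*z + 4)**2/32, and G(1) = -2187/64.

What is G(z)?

G'(z) matches the chain-rule pattern g'(h)*h' with inner function h(z) = -5*z**2/4 - z; substituting u = h(z) collapses the integral.
A general antiderivative is 3*(-5*z**2/4 - z)**3 + C.
The condition gives C = -2187/64 - (-2187/64) = 0.
So G(z) = 3*z**3*(-5*z - 4)**3/64.
Check: d/dz[3*z**3*(-5*z - 4)**3/64] = -1125*z**5/32 - 1125*z**4/16 - 45*z**3 - 9*z**2, which equals G'(z).

G(z) = 3*z**3*(-5*z - 4)**3/64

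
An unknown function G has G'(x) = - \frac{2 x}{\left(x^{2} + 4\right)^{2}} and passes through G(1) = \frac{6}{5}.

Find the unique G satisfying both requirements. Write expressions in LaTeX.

G'(x) matches the chain-rule pattern g'(h)*h' with inner function h(x) = x^{2} + 4; substituting u = h(x) collapses the integral.
A general antiderivative is \frac{1}{x^{2} + 4} + C.
The condition gives C = \frac{6}{5} - (\frac{1}{5}) = 1.
So G(x) = \frac{x^{2} + 5}{x^{2} + 4}.
Check: d/dx[\frac{x^{2} + 5}{x^{2} + 4}] = - \frac{2 x}{x^{4} + 8 x^{2} + 16}, which equals G'(x).

G(x) = \frac{x^{2} + 5}{x^{2} + 4}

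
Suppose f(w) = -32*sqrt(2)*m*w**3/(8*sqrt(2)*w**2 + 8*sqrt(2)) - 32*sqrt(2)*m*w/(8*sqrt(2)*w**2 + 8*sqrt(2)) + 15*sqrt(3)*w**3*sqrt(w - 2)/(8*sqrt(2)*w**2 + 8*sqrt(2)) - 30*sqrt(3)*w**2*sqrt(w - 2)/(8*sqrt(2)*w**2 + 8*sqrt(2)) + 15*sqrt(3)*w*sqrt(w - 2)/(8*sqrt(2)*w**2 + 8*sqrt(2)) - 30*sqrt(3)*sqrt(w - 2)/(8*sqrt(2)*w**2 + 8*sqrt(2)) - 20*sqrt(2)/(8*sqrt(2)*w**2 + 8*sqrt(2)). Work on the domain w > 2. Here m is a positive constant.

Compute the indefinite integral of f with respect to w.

The integrand splits into summands that can be handled one at a time.
Check: d/dw[-(16*m*w**2 - 3*sqrt(6)*w**2*sqrt(w - 2) + 12*sqrt(6)*w*sqrt(w - 2) - 12*sqrt(6)*sqrt(w - 2) + 20*atan(w))/8] = (-64*m*w**3*sqrt(w - 2) - 64*m*w*sqrt(w - 2) + 15*sqrt(6)*w**4 - 60*sqrt(6)*w**3 + 75*sqrt(6)*w**2 - 60*sqrt(6)*w - 40*sqrt(w - 2) + 60*sqrt(6))/(16*w**2*sqrt(w - 2) + 16*sqrt(w - 2)), which equals f(w).

F(w) = -(16*m*w**2 - 3*sqrt(6)*w**2*sqrt(w - 2) + 12*sqrt(6)*w*sqrt(w - 2) - 12*sqrt(6)*sqrt(w - 2) + 20*atan(w))/8 + C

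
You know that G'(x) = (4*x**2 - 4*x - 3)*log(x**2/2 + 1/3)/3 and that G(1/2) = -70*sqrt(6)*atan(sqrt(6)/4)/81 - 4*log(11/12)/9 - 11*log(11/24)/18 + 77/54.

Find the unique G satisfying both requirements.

The proposed G(x) is checked by its d/dx: the result must match the given G'(x).
A general antiderivative is -8*x**3/27 + 2*x**2/3 + 70*x/27 + (4*x**3/9 - 2*x**2/3 - x)*log(x**2/2 + 1/3) - 4*log(x**2 + 2/3)/9 - 70*sqrt(6)*atan(sqrt(6)*x/2)/81 + C.
The condition gives C = -70*sqrt(6)*atan(sqrt(6)/4)/81 - 4*log(11/12)/9 - 11*log(11/24)/18 + 77/54 - (-70*sqrt(6)*atan(sqrt(6)/4)/81 - 4*log(11/12)/9 - 11*log(11/24)/18 + 77/54) = 0.
So G(x) = 4*x**3*log(x**2/2 + 1/3)/9 - 8*x**3/27 - 2*x**2*log(x**2/2 + 1/3)/3 + 2*x**2/3 - x*log(x**2/2 + 1/3) + 70*x/27 - 4*log(x**2 + 2/3)/9 - 70*sqrt(6)*atan(sqrt(6)*x/2)/81.
Check: d/dx[4*x**3*log(x**2/2 + 1/3)/9 - 8*x**3/27 - 2*x**2*log(x**2/2 + 1/3)/3 + 2*x**2/3 - x*log(x**2/2 + 1/3) + 70*x/27 - 4*log(x**2 + 2/3)/9 - 70*sqrt(6)*atan(sqrt(6)*x/2)/81] = 4*x**2*log(3*x**2 + 2)/3 - 4*x**2*log(6)/3 - 4*x*log(3*x**2 + 2)/3 + 4*x*log(6)/3 - log(3*x**2 + 2) + log(6), which equals G'(x).

G(x) = 4*x**3*log(x**2/2 + 1/3)/9 - 8*x**3/27 - 2*x**2*log(x**2/2 + 1/3)/3 + 2*x**2/3 - x*log(x**2/2 + 1/3) + 70*x/27 - 4*log(x**2 + 2/3)/9 - 70*sqrt(6)*atan(sqrt(6)*x/2)/81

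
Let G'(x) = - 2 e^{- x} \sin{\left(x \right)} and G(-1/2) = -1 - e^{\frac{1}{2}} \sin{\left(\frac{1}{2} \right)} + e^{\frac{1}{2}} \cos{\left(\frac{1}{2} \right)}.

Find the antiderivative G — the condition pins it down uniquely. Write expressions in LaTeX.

G(x) = \left(- e^{x} + \sin{\left(x \right)} + \cos{\left(x \right)}\right) e^{- x}

Any candidate G(x) must reproduce the stated G'(x) exactly.
A general antiderivative is e^{- x} \sin{\left(x \right)} + e^{- x} \cos{\left(x \right)} + C.
The condition gives C = -1 - e^{\frac{1}{2}} \sin{\left(\frac{1}{2} \right)} + e^{\frac{1}{2}} \cos{\left(\frac{1}{2} \right)} - (- e^{\frac{1}{2}} \sin{\left(\frac{1}{2} \right)} + e^{\frac{1}{2}} \cos{\left(\frac{1}{2} \right)}) = -1.
So G(x) = \left(- e^{x} + \sin{\left(x \right)} + \cos{\left(x \right)}\right) e^{- x}.
Check: d/dx[\left(- e^{x} + \sin{\left(x \right)} + \cos{\left(x \right)}\right) e^{- x}] = - 2 e^{- x} \sin{\left(x \right)} = G'(x).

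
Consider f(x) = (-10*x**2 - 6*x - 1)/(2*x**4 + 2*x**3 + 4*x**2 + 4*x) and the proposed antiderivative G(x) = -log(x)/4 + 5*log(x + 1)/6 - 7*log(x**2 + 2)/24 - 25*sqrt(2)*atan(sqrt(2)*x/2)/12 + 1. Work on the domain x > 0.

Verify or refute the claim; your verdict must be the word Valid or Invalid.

d/dx[G] = (-10*x**2 - 6*x - 1)/(2*x**4 + 2*x**3 + 4*x**2 + 4*x)
This equals f(x) exactly, so the claim holds.

Valid - differentiating G returns exactly f.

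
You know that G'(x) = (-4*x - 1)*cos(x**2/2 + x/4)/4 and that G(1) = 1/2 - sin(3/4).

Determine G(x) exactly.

G'(x) matches the chain-rule pattern g'(h)*h' with inner function h(x) = x**2/2 + x/4; substituting u = h(x) collapses the integral.
A general antiderivative is -sin(x**2/2 + x/4) + C.
The condition gives C = 1/2 - sin(3/4) - (-sin(3/4)) = 1/2.
So G(x) = 1/2 - sin(x**2/2 + x/4).
Check: d/dx[1/2 - sin(x**2/2 + x/4)] = -x*cos(x**2/2 + x/4) - cos(x**2/2 + x/4)/4, which equals G'(x).

G(x) = 1/2 - sin(x**2/2 + x/4)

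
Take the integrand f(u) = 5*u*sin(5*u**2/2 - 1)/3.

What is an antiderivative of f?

An antiderivative is F(u) = -cos(5*u**2/2 - 1)/3.

f matches the chain-rule pattern g'(h)*h' with inner function h(u) = 5*u**2/2 - 1; substituting w = h(u) collapses the integral.
Check: d/du[-cos(5*u**2/2 - 1)/3] = 5*u*sin(5*u**2/2 - 1)/3 = f(u).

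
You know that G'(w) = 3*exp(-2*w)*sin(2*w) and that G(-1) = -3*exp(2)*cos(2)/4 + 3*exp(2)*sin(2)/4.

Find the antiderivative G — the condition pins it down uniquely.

Differentiate the proposed G(w) back; it has to land on the given G'(w).
A general antiderivative is -3*exp(-2*w)*sin(2*w)/4 - 3*exp(-2*w)*cos(2*w)/4 + C.
The condition gives C = -3*exp(2)*cos(2)/4 + 3*exp(2)*sin(2)/4 - (-3*exp(2)*cos(2)/4 + 3*exp(2)*sin(2)/4) = 0.
So G(w) = -3*exp(-2*w)*sin(2*w)/4 - 3*exp(-2*w)*cos(2*w)/4.
Check: d/dw[-3*exp(-2*w)*sin(2*w)/4 - 3*exp(-2*w)*cos(2*w)/4] = 3*exp(-2*w)*sin(2*w) = G'(w).

G(w) = -3*exp(-2*w)*sin(2*w)/4 - 3*exp(-2*w)*cos(2*w)/4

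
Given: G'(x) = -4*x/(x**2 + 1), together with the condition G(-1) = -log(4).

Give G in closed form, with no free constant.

The substitution u = x**4 + 2*x**2 + 1 works: G'(x) is exactly (dG/du)*(du/dx) for that inner function.
A general antiderivative is -log(x**4 + 2*x**2 + 1) + C.
The condition gives C = -log(4) - (-log(4)) = 0.
So G(x) = -log(x**4 + 2*x**2 + 1).
Check: d/dx[-log(x**4 + 2*x**2 + 1)] = -4*x/(x**2 + 1) = G'(x).

G(x) = -log(x**4 + 2*x**2 + 1)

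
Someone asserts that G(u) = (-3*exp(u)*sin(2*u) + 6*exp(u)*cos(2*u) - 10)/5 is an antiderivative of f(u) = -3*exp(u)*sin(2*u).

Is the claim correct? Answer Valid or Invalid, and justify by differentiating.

Valid: G'(u) = f(u).

d/du[G] = -3*exp(u)*sin(2*u)
This equals f(u) exactly, so the claim holds.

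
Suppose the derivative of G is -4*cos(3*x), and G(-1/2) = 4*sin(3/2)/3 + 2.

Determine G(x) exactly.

G(x) = 2 - 4*sin(3*x)/3

The proposed G(x) is checked by its d/dx: the result must match the given G'(x).
A general antiderivative is -4*sin(3*x)/3 + C.
The condition gives C = 4*sin(3/2)/3 + 2 - (4*sin(3/2)/3) = 2.
So G(x) = 2 - 4*sin(3*x)/3.
Check: d/dx[2 - 4*sin(3*x)/3] = -4*cos(3*x) = G'(x).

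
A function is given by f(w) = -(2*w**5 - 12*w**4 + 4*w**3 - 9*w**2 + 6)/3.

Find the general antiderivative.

F(w) = -w**6/9 + 4*w**5/5 - w**4/3 + w**3 - 2*w + C

Whatever form F(w) takes, F'(w) = f(w) is non-negotiable.
Check: d/dw[-w**6/9 + 4*w**5/5 - w**4/3 + w**3 - 2*w] = -2*w**5/3 + 4*w**4 - 4*w**3/3 + 3*w**2 - 2, which equals f(w).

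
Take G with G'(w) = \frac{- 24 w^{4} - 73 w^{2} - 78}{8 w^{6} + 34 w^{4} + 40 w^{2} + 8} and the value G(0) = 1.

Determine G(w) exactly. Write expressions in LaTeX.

G(w) = \frac{w}{2 w^{2} + 4} - 5 \operatorname{atan}{\left(2 w \right)} + 1

A candidate passes only if d/dw[G] lands on the given G'(w) exactly.
A general antiderivative is \frac{w}{2 \left(w^{2} + 2\right)} - 5 \operatorname{atan}{\left(2 w \right)} + C.
The condition gives C = 1 - (0) = 1.
So G(w) = \frac{w}{2 w^{2} + 4} - 5 \operatorname{atan}{\left(2 w \right)} + 1.
Check: d/dw[\frac{w}{2 w^{2} + 4} - 5 \operatorname{atan}{\left(2 w \right)} + 1] = \frac{- 24 w^{4} - 73 w^{2} - 78}{8 w^{6} + 34 w^{4} + 40 w^{2} + 8} = G'(w).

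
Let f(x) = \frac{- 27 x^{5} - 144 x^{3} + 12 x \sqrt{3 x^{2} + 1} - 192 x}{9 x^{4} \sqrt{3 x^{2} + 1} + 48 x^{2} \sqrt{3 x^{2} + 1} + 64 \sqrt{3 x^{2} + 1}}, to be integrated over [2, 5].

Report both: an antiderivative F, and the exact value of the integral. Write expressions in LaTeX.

Any candidate F(x) must reproduce f(x) exactly when differentiated.
F(x) = \frac{- 3 x^{2} \sqrt{3 x^{2} + 1} - 8 \sqrt{3 x^{2} + 1} - 2}{3 x^{2} + 8} is an antiderivative of f.
Check: d/dx[\frac{- 3 x^{2} \sqrt{3 x^{2} + 1} - 8 \sqrt{3 x^{2} + 1} - 2}{3 x^{2} + 8}] = \frac{- 27 x^{5} - 144 x^{3} + 12 x \sqrt{3 x^{2} + 1} - 192 x}{9 x^{4} \sqrt{3 x^{2} + 1} + 48 x^{2} \sqrt{3 x^{2} + 1} + 64 \sqrt{3 x^{2} + 1}} = f(x).
F(5) = - 2 \sqrt{19} - \frac{2}{83}; F(2) = - \sqrt{13} - \frac{1}{10}.
Integral = F(5) - F(2) = - 2 \sqrt{19} + \frac{63}{830} + \sqrt{13}.

Antiderivative: F(x) = \frac{- 3 x^{2} \sqrt{3 x^{2} + 1} - 8 \sqrt{3 x^{2} + 1} - 2}{3 x^{2} + 8}; value = - 2 \sqrt{19} + \frac{63}{830} + \sqrt{13}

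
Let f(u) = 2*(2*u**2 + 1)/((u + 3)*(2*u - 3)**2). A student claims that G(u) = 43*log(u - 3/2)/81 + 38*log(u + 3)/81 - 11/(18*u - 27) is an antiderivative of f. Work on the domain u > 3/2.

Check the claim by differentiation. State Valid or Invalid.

Valid. The derivative of G reproduces f.

d/du[G] = (4*u**2 + 2)/(4*u**3 - 27*u + 27)
This equals f(u) exactly, so the claim holds.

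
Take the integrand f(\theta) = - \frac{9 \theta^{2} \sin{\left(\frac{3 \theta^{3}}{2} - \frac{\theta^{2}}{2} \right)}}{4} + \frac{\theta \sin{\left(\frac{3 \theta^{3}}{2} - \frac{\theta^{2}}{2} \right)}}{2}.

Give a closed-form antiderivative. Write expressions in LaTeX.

An antiderivative is F(\theta) = \frac{\cos{\left(\frac{3 \theta^{3}}{2} - \frac{\theta^{2}}{2} \right)}}{2}.

f matches the chain-rule pattern g'(h)*h' with inner function h(\theta) = \frac{3 \theta^{3}}{2} - \frac{\theta^{2}}{2}; substituting u = h(\theta) collapses the integral.
Check: d/d\theta[\frac{\cos{\left(\frac{3 \theta^{3}}{2} - \frac{\theta^{2}}{2} \right)}}{2}] = - \frac{9 \theta^{2} \sin{\left(\frac{3 \theta^{3}}{2} - \frac{\theta^{2}}{2} \right)}}{4} + \frac{\theta \sin{\left(\frac{3 \theta^{3}}{2} - \frac{\theta^{2}}{2} \right)}}{2} = f(\theta).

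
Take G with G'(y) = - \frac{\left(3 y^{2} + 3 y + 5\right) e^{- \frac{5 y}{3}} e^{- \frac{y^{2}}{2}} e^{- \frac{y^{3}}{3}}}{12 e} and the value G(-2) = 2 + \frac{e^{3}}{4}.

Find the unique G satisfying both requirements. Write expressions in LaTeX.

G(y) = \frac{\left(8 e e^{\frac{5 y}{3}} e^{\frac{y^{2}}{2}} e^{\frac{y^{3}}{3}} + 1\right) e^{- \frac{5 y}{3}} e^{- \frac{y^{2}}{2}} e^{- \frac{y^{3}}{3}}}{4 e}

The substitution u = - \frac{y^{3}}{3} - \frac{y^{2}}{2} - \frac{5 y}{3} - 1 works: G'(y) is exactly (dG/du)*(du/dy) for that inner function.
A general antiderivative is \frac{e^{- \frac{y^{3}}{3} - \frac{y^{2}}{2} - \frac{5 y}{3} - 1}}{4} + C.
The condition gives C = 2 + \frac{e^{3}}{4} - (\frac{e^{3}}{4}) = 2.
So G(y) = \frac{\left(8 e e^{\frac{5 y}{3}} e^{\frac{y^{2}}{2}} e^{\frac{y^{3}}{3}} + 1\right) e^{- \frac{5 y}{3}} e^{- \frac{y^{2}}{2}} e^{- \frac{y^{3}}{3}}}{4 e}.
Check: d/dy[\frac{\left(8 e e^{\frac{5 y}{3}} e^{\frac{y^{2}}{2}} e^{\frac{y^{3}}{3}} + 1\right) e^{- \frac{5 y}{3}} e^{- \frac{y^{2}}{2}} e^{- \frac{y^{3}}{3}}}{4 e}] = \frac{\left(- 3 y^{2} - 3 y - 5\right) e^{- \frac{5 y}{3}} e^{- \frac{y^{2}}{2}} e^{- \frac{y^{3}}{3}}}{12 e}, which equals G'(y).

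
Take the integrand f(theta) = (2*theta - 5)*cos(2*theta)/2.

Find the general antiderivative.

F(theta) = theta*sin(2*theta)/2 - 5*sin(2*theta)/4 + cos(2*theta)/4 + C

Differentiate the proposed F(theta) back; it has to land on f(theta) exactly.
Check: d/dtheta[theta*sin(2*theta)/2 - 5*sin(2*theta)/4 + cos(2*theta)/4] = theta*cos(2*theta) - 5*cos(2*theta)/2, which equals f(theta).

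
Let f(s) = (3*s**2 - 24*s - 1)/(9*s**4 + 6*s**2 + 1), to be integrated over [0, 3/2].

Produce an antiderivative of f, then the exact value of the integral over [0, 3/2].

f has the shape u'v + uv' for u = 1/(3*s**2 + 1) and v = 4 - s — it is the derivative of the product u*v.
F(s) = -s/(3*s**2 + 1) + 4/(3*s**2 + 1) is an antiderivative of f.
Check: d/ds[-s/(3*s**2 + 1) + 4/(3*s**2 + 1)] = (3*s**2 - 24*s - 1)/(9*s**4 + 6*s**2 + 1) = f(s).
F(3/2) = 10/31; F(0) = 4.
Integral = F(3/2) - F(0) = -114/31.

Antiderivative: F(s) = -s/(3*s**2 + 1) + 4/(3*s**2 + 1); value = -114/31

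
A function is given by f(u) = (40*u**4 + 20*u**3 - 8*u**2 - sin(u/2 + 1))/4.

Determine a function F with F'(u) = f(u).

An antiderivative is F(u) = 2*u**5 + 5*u**4/4 - 2*u**3/3 + cos(u/2 + 1)/2.

An antiderivative F(u) passes only if d/du[F] lands on f(u) exactly.
Check: d/du[2*u**5 + 5*u**4/4 - 2*u**3/3 + cos(u/2 + 1)/2] = 10*u**4 + 5*u**3 - 2*u**2 - sin(u/2 + 1)/4, which equals f(u).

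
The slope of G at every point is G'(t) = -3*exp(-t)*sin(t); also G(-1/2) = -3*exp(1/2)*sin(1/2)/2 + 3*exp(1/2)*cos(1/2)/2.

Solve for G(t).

G(t) = 3*(sin(t) + cos(t))*exp(-t)/2

Whatever form G(t) takes, its d/dt must return the stated G'(t).
A general antiderivative is 3*exp(-t)*sin(t)/2 + 3*exp(-t)*cos(t)/2 + C.
The condition gives C = -3*exp(1/2)*sin(1/2)/2 + 3*exp(1/2)*cos(1/2)/2 - (-3*exp(1/2)*sin(1/2)/2 + 3*exp(1/2)*cos(1/2)/2) = 0.
So G(t) = 3*(sin(t) + cos(t))*exp(-t)/2.
Check: d/dt[3*(sin(t) + cos(t))*exp(-t)/2] = -3*exp(-t)*sin(t) = G'(t).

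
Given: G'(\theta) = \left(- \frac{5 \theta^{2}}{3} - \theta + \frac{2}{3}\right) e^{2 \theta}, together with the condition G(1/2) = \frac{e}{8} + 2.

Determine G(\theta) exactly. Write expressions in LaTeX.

G(\theta) = \frac{\left(- 5 \theta^{2} + 2 \theta + 1\right) e^{2 \theta}}{6} + 2

Recognize the product-rule pattern: G'(\theta) = u'v + uv' with u = - \frac{5 \theta^{2}}{6} + \frac{\theta}{3} + \frac{1}{6}, v = e^{2 \theta}, so integration by parts undoes it.
A general antiderivative is \frac{\left(- 5 \theta^{2} + 2 \theta + 1\right) e^{2 \theta}}{6} + C.
The condition gives C = \frac{e}{8} + 2 - (\frac{e}{8}) = 2.
So G(\theta) = \frac{\left(- 5 \theta^{2} + 2 \theta + 1\right) e^{2 \theta}}{6} + 2.
Check: d/d\theta[\frac{\left(- 5 \theta^{2} + 2 \theta + 1\right) e^{2 \theta}}{6} + 2] = - \frac{5 \theta^{2} e^{2 \theta}}{3} - \theta e^{2 \theta} + \frac{2 e^{2 \theta}}{3}, which equals G'(\theta).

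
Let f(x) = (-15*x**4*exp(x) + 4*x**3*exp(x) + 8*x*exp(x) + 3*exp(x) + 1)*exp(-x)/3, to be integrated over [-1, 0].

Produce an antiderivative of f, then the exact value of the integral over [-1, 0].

An antiderivative F(x) passes only if d/dx[F] lands on f(x) exactly.
F(x) = -x**5 + x**4/3 + 4*x**2/3 + x - exp(-x)/3 is an antiderivative of f.
Check: d/dx[-x**5 + x**4/3 + 4*x**2/3 + x - exp(-x)/3] = (-15*x**4*exp(x) + 4*x**3*exp(x) + 8*x*exp(x) + 3*exp(x) + 1)*exp(-x)/3 = f(x).
F(0) = -1/3; F(-1) = 5/3 - exp(1)/3.
Integral = F(0) - F(-1) = -2 + exp(1)/3.

Antiderivative: F(x) = -x**5 + x**4/3 + 4*x**2/3 + x - exp(-x)/3; value = -2 + exp(1)/3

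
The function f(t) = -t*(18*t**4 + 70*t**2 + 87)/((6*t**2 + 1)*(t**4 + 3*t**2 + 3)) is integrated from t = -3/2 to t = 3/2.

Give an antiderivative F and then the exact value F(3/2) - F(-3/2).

Recover f(t) by differentiating a candidate F(t); any mismatch rules it out.
F(t) = -5*log(2*t**2 + 1/3)/2 + log(t**4/3 + t**2 + 1)/2 is an antiderivative of f.
Check: d/dt[-5*log(2*t**2 + 1/3)/2 + log(t**4/3 + t**2 + 1)/2] = (-18*t**5 - 70*t**3 - 87*t)/(6*t**6 + 19*t**4 + 21*t**2 + 3), which equals f(t).
F(3/2) = -5*log(29/6)/2 + log(79/16)/2; F(-3/2) = -5*log(29/6)/2 + log(79/16)/2.
Integral = F(3/2) - F(-3/2) = 0.

Antiderivative: F(t) = -5*log(2*t**2 + 1/3)/2 + log(t**4/3 + t**2 + 1)/2; value = 0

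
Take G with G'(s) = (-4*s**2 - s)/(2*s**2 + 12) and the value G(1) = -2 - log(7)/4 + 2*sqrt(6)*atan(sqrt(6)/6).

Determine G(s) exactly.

G(s) = -(8*s + log(s**2 + 6) - 8*sqrt(6)*atan(sqrt(6)*s/6))/4

Recover the given G'(s) by differentiating a candidate G(s); any mismatch rules it out.
A general antiderivative is -2*s - log(s**2 + 6)/4 + 2*sqrt(6)*atan(sqrt(6)*s/6) + C.
The condition gives C = -2 - log(7)/4 + 2*sqrt(6)*atan(sqrt(6)/6) - (-2 - log(7)/4 + 2*sqrt(6)*atan(sqrt(6)/6)) = 0.
So G(s) = -(8*s + log(s**2 + 6) - 8*sqrt(6)*atan(sqrt(6)*s/6))/4.
Check: d/ds[-(8*s + log(s**2 + 6) - 8*sqrt(6)*atan(sqrt(6)*s/6))/4] = (-4*s**2 - s)/(2*s**2 + 12) = G'(s).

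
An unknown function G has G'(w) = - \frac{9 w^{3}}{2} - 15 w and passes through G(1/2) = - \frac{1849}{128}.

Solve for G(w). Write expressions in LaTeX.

The substitution u = \frac{3 w^{2}}{4} + \frac{5}{2} works: G'(w) is exactly (dG/du)*(du/dw) for that inner function.
A general antiderivative is - 2 \left(\frac{3 w^{2}}{4} + \frac{5}{2}\right)^{2} + C.
The condition gives C = - \frac{1849}{128} - (- \frac{1849}{128}) = 0.
So G(w) = - \frac{\left(3 w^{2} + 10\right)^{2}}{8}.
Check: d/dw[- \frac{\left(3 w^{2} + 10\right)^{2}}{8}] = - \frac{9 w^{3}}{2} - 15 w = G'(w).

G(w) = - \frac{\left(3 w^{2} + 10\right)^{2}}{8}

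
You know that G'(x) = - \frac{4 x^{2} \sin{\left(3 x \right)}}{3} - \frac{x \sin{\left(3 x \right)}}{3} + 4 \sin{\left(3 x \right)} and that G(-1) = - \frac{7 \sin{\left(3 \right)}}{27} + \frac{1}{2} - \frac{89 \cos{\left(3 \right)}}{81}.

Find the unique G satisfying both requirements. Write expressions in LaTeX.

G(x) = \frac{72 x^{2} \cos{\left(3 x \right)} - 48 x \sin{\left(3 x \right)} + 18 x \cos{\left(3 x \right)} - 6 \sin{\left(3 x \right)} - 232 \cos{\left(3 x \right)} + 81}{162}

Integrate term by term and add the pieces.
A general antiderivative is \frac{4 x^{2} \cos{\left(3 x \right)}}{9} - \frac{8 x \sin{\left(3 x \right)}}{27} + \frac{x \cos{\left(3 x \right)}}{9} - \frac{\sin{\left(3 x \right)}}{27} - \frac{116 \cos{\left(3 x \right)}}{81} + C.
The condition gives C = - \frac{7 \sin{\left(3 \right)}}{27} + \frac{1}{2} - \frac{89 \cos{\left(3 \right)}}{81} - (- \frac{7 \sin{\left(3 \right)}}{27} - \frac{89 \cos{\left(3 \right)}}{81}) = \frac{1}{2}.
So G(x) = \frac{72 x^{2} \cos{\left(3 x \right)} - 48 x \sin{\left(3 x \right)} + 18 x \cos{\left(3 x \right)} - 6 \sin{\left(3 x \right)} - 232 \cos{\left(3 x \right)} + 81}{162}.
Check: d/dx[\frac{72 x^{2} \cos{\left(3 x \right)} - 48 x \sin{\left(3 x \right)} + 18 x \cos{\left(3 x \right)} - 6 \sin{\left(3 x \right)} - 232 \cos{\left(3 x \right)} + 81}{162}] = - \frac{4 x^{2} \sin{\left(3 x \right)}}{3} - \frac{x \sin{\left(3 x \right)}}{3} + 4 \sin{\left(3 x \right)} = G'(x).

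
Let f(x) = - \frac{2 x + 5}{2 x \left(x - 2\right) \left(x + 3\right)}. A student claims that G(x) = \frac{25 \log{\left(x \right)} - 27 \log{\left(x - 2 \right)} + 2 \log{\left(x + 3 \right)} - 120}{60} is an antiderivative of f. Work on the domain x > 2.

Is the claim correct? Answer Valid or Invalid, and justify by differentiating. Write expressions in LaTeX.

Valid - differentiating G returns exactly f.

d/dx[G] = \frac{- 2 x - 5}{2 x^{3} + 2 x^{2} - 12 x}
This equals f(x) exactly, so the claim holds.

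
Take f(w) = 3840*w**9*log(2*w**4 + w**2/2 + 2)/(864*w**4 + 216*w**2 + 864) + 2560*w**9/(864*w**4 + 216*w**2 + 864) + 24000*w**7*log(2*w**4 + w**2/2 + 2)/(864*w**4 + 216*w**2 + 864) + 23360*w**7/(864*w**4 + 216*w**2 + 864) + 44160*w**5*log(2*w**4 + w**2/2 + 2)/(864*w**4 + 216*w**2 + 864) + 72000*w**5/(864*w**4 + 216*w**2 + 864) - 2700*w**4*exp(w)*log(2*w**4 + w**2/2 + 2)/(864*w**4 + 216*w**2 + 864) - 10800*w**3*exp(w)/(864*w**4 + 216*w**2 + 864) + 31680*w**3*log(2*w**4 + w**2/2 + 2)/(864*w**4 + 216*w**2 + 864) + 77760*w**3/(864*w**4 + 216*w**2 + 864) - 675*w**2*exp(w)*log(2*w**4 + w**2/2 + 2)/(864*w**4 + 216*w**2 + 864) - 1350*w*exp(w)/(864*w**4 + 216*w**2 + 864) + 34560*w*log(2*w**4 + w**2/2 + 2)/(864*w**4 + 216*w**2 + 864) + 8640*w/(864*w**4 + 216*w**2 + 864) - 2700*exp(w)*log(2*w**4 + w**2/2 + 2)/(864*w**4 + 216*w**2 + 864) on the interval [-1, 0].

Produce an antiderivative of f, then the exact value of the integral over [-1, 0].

Antiderivative: F(w) = 20*w**6*log(2*w**4 + w**2/2 + 2)/27 + 20*w**4*log(2*w**4 + w**2/2 + 2)/3 + 20*w**2*log(2*w**4 + w**2/2 + 2) - 25*exp(w)*log(2*w**4 + w**2/2 + 2)/8 + 20*log(2*w**4 + w**2/2 + 2); value = -1280*log(9/2)/27 + 25*exp(-1)*log(9/2)/8 + 135*log(2)/8

Recognize the product-rule pattern: f = u'v + uv' with u = -5*(-2*w**2/3 - 2)**3/2 - 25*exp(w)/8, v = log(2*w**4 + w**2/2 + 2), so integration by parts undoes it.
F(w) = 20*w**6*log(2*w**4 + w**2/2 + 2)/27 + 20*w**4*log(2*w**4 + w**2/2 + 2)/3 + 20*w**2*log(2*w**4 + w**2/2 + 2) - 25*exp(w)*log(2*w**4 + w**2/2 + 2)/8 + 20*log(2*w**4 + w**2/2 + 2) is an antiderivative of f.
Check: d/dw[20*w**6*log(2*w**4 + w**2/2 + 2)/27 + 20*w**4*log(2*w**4 + w**2/2 + 2)/3 + 20*w**2*log(2*w**4 + w**2/2 + 2) - 25*exp(w)*log(2*w**4 + w**2/2 + 2)/8 + 20*log(2*w**4 + w**2/2 + 2)] = (3840*w**9*log(2*w**4 + w**2/2 + 2) + 2560*w**9 + 24000*w**7*log(2*w**4 + w**2/2 + 2) + 23360*w**7 + 44160*w**5*log(2*w**4 + w**2/2 + 2) + 72000*w**5 - 2700*w**4*exp(w)*log(2*w**4 + w**2/2 + 2) - 10800*w**3*exp(w) + 31680*w**3*log(2*w**4 + w**2/2 + 2) + 77760*w**3 - 675*w**2*exp(w)*log(2*w**4 + w**2/2 + 2) - 1350*w*exp(w) + 34560*w*log(2*w**4 + w**2/2 + 2) + 8640*w - 2700*exp(w)*log(2*w**4 + w**2/2 + 2))/(864*w**4 + 216*w**2 + 864), which equals f(w).
F(0) = 135*log(2)/8; F(-1) = -25*exp(-1)*log(9/2)/8 + 1280*log(9/2)/27.
Integral = F(0) - F(-1) = -1280*log(9/2)/27 + 25*exp(-1)*log(9/2)/8 + 135*log(2)/8.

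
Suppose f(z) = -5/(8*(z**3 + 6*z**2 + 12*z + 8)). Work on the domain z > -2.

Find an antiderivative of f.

Whatever form F(z) takes, F'(z) = f(z) is non-negotiable.
Check: d/dz[5/(16*(z + 2)**2)] = -5/(8*z**3 + 48*z**2 + 96*z + 64), which equals f(z).

An antiderivative is F(z) = 5/(16*(z + 2)**2).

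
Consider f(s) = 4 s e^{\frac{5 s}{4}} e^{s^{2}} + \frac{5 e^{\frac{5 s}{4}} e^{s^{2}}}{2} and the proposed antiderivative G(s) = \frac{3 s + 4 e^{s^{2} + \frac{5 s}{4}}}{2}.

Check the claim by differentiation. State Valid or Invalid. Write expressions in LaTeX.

d/ds[G] = 4 s e^{\frac{5 s}{4}} e^{s^{2}} + \frac{5 e^{\frac{5 s}{4}} e^{s^{2}}}{2} + \frac{3}{2}
d/ds[G] - f(s) = \frac{3}{2} != 0.

Invalid: d/ds[G] - f = \frac{3}{2}, which is not 0.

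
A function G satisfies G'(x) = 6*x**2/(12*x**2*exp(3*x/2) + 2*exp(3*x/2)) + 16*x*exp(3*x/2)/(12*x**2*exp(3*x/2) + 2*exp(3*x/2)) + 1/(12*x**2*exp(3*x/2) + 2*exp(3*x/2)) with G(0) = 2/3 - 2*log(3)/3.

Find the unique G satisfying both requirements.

G(x) = (2*exp(3*x/2)*log(2*x**2 + 1/3) + 3*exp(3*x/2) - 1)*exp(-3*x/2)/3

The integrand splits into summands that can be handled one at a time.
A general antiderivative is 2*log(2*x**2 + 1/3)/3 - exp(-3*x/2)/3 + C.
The condition gives C = 2/3 - 2*log(3)/3 - (-2*log(3)/3 - 1/3) = 1.
So G(x) = (2*exp(3*x/2)*log(2*x**2 + 1/3) + 3*exp(3*x/2) - 1)*exp(-3*x/2)/3.
Check: d/dx[(2*exp(3*x/2)*log(2*x**2 + 1/3) + 3*exp(3*x/2) - 1)*exp(-3*x/2)/3] = (6*x**2 + 16*x*exp(3*x/2) + 1)/(12*x**2*exp(3*x/2) + 2*exp(3*x/2)), which equals G'(x).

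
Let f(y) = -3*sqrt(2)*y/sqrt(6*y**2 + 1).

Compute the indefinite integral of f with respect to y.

F(y) = -sqrt(2)*sqrt(6*y**2 + 1)/2 + C

f matches the chain-rule pattern g'(h)*h' with inner function h(y) = 3*y**2 + 1/2; substituting u = h(y) collapses the integral.
Check: d/dy[-sqrt(2)*sqrt(6*y**2 + 1)/2] = -3*sqrt(2)*y/sqrt(6*y**2 + 1) = f(y).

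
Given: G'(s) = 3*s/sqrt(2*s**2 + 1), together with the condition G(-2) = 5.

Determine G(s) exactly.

G(s) = 3*sqrt(2*s**2 + 1)/2 + 1/2

The substitution u = 2*s**2 + 1 works: G'(s) is exactly (dG/du)*(du/ds) for that inner function.
A general antiderivative is 3*sqrt(2*s**2 + 1)/2 + C.
The condition gives C = 5 - (9/2) = 1/2.
So G(s) = 3*sqrt(2*s**2 + 1)/2 + 1/2.
Check: d/ds[3*sqrt(2*s**2 + 1)/2 + 1/2] = 3*s/sqrt(2*s**2 + 1) = G'(s).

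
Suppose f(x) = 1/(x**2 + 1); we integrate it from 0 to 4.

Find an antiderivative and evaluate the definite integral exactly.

Antiderivative: F(x) = atan(x); value = atan(4)

Differentiate the proposed F(x) back; it has to land on f(x) exactly.
F(x) = atan(x) is an antiderivative of f.
Check: d/dx[atan(x)] = 1/(x**2 + 1) = f(x).
F(4) = atan(4); F(0) = 0.
Integral = F(4) - F(0) = atan(4).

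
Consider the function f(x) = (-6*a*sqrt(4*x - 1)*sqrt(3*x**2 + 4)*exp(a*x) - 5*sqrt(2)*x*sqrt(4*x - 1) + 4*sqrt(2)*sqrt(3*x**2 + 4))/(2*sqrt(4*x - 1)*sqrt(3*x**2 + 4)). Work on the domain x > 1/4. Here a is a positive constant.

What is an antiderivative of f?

Any candidate F(x) must reproduce f(x) exactly when differentiated.
Check: d/dx[sqrt(2)*(6*sqrt(4*x - 1) - 5*sqrt(3*x**2 + 4) - 9*sqrt(2)*exp(a*x))/6] = (-6*a*sqrt(4*x - 1)*sqrt(3*x**2 + 4)*exp(a*x) - 5*sqrt(2)*x*sqrt(4*x - 1) + 4*sqrt(2)*sqrt(3*x**2 + 4))/(2*sqrt(4*x - 1)*sqrt(3*x**2 + 4)) = f(x).

An antiderivative is F(x) = sqrt(2)*(6*sqrt(4*x - 1) - 5*sqrt(3*x**2 + 4) - 9*sqrt(2)*exp(a*x))/6.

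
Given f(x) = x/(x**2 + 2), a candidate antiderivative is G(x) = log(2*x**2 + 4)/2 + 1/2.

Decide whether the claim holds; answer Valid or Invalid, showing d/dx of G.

Valid - the claim checks out under differentiation.

d/dx[G] = x/(x**2 + 2)
This equals f(x) exactly, so the claim holds.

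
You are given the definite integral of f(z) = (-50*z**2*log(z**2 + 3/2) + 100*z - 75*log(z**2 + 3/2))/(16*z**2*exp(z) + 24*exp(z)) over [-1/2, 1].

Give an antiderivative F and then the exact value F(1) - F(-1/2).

f has the shape u'v + uv' for u = 25*exp(-z)/8 and v = log(z**2 + 3/2) — it is the derivative of the product u*v.
F(z) = 25*exp(-z)*log(z**2 + 3/2)/8 is an antiderivative of f.
Check: d/dz[25*exp(-z)*log(z**2 + 3/2)/8] = (-50*z**2*log(z**2 + 3/2) + 100*z - 75*log(z**2 + 3/2))/(16*z**2*exp(z) + 24*exp(z)) = f(z).
F(1) = 25*exp(-1)*log(5/2)/8; F(-1/2) = 25*exp(1/2)*log(7/4)/8.
Integral = F(1) - F(-1/2) = -25*exp(1/2)*log(7/4)/8 + 25*exp(-1)*log(5/2)/8.

Antiderivative: F(z) = 25*exp(-z)*log(z**2 + 3/2)/8; value = -25*exp(1/2)*log(7/4)/8 + 25*exp(-1)*log(5/2)/8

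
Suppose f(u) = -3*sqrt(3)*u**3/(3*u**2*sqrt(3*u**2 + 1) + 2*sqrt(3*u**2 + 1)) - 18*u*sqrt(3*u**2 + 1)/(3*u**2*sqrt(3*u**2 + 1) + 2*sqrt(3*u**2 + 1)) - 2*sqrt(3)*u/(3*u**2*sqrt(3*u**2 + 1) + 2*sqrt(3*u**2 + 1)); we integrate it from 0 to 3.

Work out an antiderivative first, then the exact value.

Integrate term by term and add the pieces.
F(u) = (-sqrt(3)*sqrt(3*u**2 + 1) - 9*log(3*u**2 + 2))/3 is an antiderivative of f.
Check: d/du[(-sqrt(3)*sqrt(3*u**2 + 1) - 9*log(3*u**2 + 2))/3] = (-3*sqrt(3)*u**3 - 18*u*sqrt(3*u**2 + 1) - 2*sqrt(3)*u)/(3*u**2*sqrt(3*u**2 + 1) + 2*sqrt(3*u**2 + 1)), which equals f(u).
F(3) = -3*log(29) - 2*sqrt(21)/3; F(0) = -3*log(2) - sqrt(3)/3.
Integral = F(3) - F(0) = -3*log(29) - 2*sqrt(21)/3 + sqrt(3)/3 + 3*log(2).

Antiderivative: F(u) = (-sqrt(3)*sqrt(3*u**2 + 1) - 9*log(3*u**2 + 2))/3; value = -3*log(29) - 2*sqrt(21)/3 + sqrt(3)/3 + 3*log(2)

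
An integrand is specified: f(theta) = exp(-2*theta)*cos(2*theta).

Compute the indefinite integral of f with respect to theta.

Recover f(theta) by differentiating a candidate F(theta); any mismatch rules it out.
Check: d/dtheta[exp(-2*theta)*sin(2*theta)/4 - exp(-2*theta)*cos(2*theta)/4] = exp(-2*theta)*cos(2*theta) = f(theta).

F(theta) = exp(-2*theta)*sin(2*theta)/4 - exp(-2*theta)*cos(2*theta)/4 + C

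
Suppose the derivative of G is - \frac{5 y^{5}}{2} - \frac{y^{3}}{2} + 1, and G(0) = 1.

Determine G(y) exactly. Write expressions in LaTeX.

Integrate term by term and add the pieces.
A general antiderivative is - \frac{5 y^{6}}{12} - \frac{y^{4}}{8} + y + C.
The condition gives C = 1 - (0) = 1.
So G(y) = \frac{- 10 y^{6} - 3 y^{4} + 24 y + 24}{24}.
Check: d/dy[\frac{- 10 y^{6} - 3 y^{4} + 24 y + 24}{24}] = - \frac{5 y^{5}}{2} - \frac{y^{3}}{2} + 1 = G'(y).

G(y) = \frac{- 10 y^{6} - 3 y^{4} + 24 y + 24}{24}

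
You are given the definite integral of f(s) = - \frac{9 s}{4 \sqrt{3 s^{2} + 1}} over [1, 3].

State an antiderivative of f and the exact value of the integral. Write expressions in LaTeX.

f matches the chain-rule pattern g'(h)*h' with inner function h(s) = 3 s^{2} + 1; substituting u = h(s) collapses the integral.
F(s) = - \frac{3 \sqrt{3 s^{2} + 1}}{4} is an antiderivative of f.
Check: d/ds[- \frac{3 \sqrt{3 s^{2} + 1}}{4}] = - \frac{9 s}{4 \sqrt{3 s^{2} + 1}} = f(s).
F(3) = - \frac{3 \sqrt{7}}{2}; F(1) = - \frac{3}{2}.
Integral = F(3) - F(1) = \frac{3}{2} - \frac{3 \sqrt{7}}{2}.

Antiderivative: F(s) = - \frac{3 \sqrt{3 s^{2} + 1}}{4}; value = \frac{3}{2} - \frac{3 \sqrt{7}}{2}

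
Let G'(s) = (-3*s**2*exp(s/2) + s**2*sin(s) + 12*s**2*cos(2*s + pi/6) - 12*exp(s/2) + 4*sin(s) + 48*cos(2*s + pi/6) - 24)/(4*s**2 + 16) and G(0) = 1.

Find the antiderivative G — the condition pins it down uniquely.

G(s) = -3*exp(s/2)/2 + 3*sin(2*s + pi/6)/2 - cos(s)/4 - 3*atan(s/2) + 2

A candidate passes only if d/ds[G] lands on the given G'(s) exactly.
A general antiderivative is -3*exp(s/2)/2 + 3*sin(2*s + pi/6)/2 - cos(s)/4 - 3*atan(s/2) + C.
The condition gives C = 1 - (-1) = 2.
So G(s) = -3*exp(s/2)/2 + 3*sin(2*s + pi/6)/2 - cos(s)/4 - 3*atan(s/2) + 2.
Check: d/ds[-3*exp(s/2)/2 + 3*sin(2*s + pi/6)/2 - cos(s)/4 - 3*atan(s/2) + 2] = (-3*s**2*exp(s/2) + s**2*sin(s) + 12*s**2*cos(2*s + pi/6) - 12*exp(s/2) + 4*sin(s) + 48*cos(2*s + pi/6) - 24)/(4*s**2 + 16) = G'(s).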